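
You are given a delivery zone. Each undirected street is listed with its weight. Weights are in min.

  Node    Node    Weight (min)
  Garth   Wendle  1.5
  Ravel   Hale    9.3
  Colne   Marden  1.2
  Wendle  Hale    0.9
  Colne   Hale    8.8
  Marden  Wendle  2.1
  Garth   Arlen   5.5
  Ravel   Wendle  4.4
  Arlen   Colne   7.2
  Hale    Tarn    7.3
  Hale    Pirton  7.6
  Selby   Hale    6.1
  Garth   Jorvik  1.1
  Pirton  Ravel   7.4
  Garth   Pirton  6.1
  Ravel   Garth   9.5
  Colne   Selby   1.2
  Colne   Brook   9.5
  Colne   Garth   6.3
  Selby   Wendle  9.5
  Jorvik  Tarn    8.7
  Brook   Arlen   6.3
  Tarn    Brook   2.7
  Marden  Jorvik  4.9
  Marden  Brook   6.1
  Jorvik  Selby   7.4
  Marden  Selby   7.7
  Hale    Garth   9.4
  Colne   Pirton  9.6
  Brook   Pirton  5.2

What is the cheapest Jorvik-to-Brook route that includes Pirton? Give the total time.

12.4 min

Shortest Jorvik→Pirton: Jorvik → Garth → Pirton = 7.2
Best Pirton to Brook: Pirton → Brook costing 5.2
Total via Pirton: 7.2 + 5.2 = 12.4 min.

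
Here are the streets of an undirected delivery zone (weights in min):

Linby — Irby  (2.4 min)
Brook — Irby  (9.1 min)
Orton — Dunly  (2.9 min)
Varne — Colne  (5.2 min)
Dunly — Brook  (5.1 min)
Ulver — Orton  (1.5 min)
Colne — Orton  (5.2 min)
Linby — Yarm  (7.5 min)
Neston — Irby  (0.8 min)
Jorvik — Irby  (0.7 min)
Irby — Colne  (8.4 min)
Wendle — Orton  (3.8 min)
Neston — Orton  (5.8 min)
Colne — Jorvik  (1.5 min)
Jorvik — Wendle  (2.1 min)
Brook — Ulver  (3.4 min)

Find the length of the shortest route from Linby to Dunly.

Compare a few routes:
Linby–Irby–Brook–Dunly: 2.4+9.1+5.1 = 16.6
Linby–Irby–Jorvik–Colne–Orton–Dunly: 2.4+0.7+1.5+5.2+2.9 = 12.7
Linby–Irby–Neston–Orton–Dunly: 2.4+0.8+5.8+2.9 = 11.9
The minimum is 11.9 min via Linby–Irby–Neston–Orton–Dunly.

11.9 min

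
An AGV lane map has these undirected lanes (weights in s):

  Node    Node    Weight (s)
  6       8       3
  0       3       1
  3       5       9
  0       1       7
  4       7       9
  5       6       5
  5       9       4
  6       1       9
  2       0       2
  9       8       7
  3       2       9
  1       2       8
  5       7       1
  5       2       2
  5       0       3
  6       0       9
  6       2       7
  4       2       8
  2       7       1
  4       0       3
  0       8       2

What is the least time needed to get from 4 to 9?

10 s

Enumerating some paths:
4–0–2–7–5–9: 3+2+1+1+4 = 11
4–0–2–5–9: 3+2+2+4 = 11
4–0–5–9: 3+3+4 = 10
Cheapest is 4–0–5–9 at 10 s.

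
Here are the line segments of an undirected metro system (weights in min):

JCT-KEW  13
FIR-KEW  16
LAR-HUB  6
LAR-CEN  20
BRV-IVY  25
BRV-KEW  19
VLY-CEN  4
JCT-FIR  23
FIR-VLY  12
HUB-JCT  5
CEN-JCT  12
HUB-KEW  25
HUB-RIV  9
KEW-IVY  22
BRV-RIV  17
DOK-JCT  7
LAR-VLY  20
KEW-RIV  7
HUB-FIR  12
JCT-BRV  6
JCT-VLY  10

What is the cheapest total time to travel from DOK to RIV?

21 min

Shortest distances from DOK:
DOK: 0
JCT: 7  (via DOK)
HUB: 12  (via JCT)
BRV: 13  (via JCT)
VLY: 17  (via JCT)
LAR: 18  (via HUB)
CEN: 19  (via JCT)
KEW: 20  (via JCT)
RIV: 21  (via HUB)
Shortest route: DOK → JCT → HUB → RIV = 21 min.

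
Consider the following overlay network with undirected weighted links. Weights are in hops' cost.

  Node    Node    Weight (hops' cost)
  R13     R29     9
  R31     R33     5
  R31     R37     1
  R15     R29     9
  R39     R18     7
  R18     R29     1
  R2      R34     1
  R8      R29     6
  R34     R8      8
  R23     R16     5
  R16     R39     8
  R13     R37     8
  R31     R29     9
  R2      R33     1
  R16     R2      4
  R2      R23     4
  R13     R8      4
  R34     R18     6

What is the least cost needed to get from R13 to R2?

Settle nodes by increasing distance from R13:
R13: 0
R8: 4  (via R13)
R37: 8  (via R13)
R31: 9  (via R37)
R29: 9  (via R13)
R18: 10  (via R29)
R34: 12  (via R8)
R2: 13  (via R34)
Shortest route: R13 → R8 → R34 → R2 = 13 hops' cost.

13 hops' cost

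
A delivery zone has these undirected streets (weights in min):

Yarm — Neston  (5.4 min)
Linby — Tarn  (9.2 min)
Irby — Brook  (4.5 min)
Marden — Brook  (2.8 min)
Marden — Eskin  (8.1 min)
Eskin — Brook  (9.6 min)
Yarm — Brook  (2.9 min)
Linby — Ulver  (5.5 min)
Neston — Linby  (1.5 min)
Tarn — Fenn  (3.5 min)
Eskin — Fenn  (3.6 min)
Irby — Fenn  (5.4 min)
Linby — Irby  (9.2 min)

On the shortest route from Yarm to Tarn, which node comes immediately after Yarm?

Candidate routes:
Yarm–Neston–Linby–Tarn: 5.4+1.5+9.2 = 16.1
Yarm–Brook–Marden–Eskin–Fenn–Tarn: 2.9+2.8+8.1+3.6+3.5 = 20.9
Yarm–Brook–Irby–Fenn–Tarn: 2.9+4.5+5.4+3.5 = 16.3
Yarm–Brook–Eskin–Fenn–Tarn: 2.9+9.6+3.6+3.5 = 19.6
The minimum is 16.1 min via Yarm–Neston–Linby–Tarn.
So from Yarm the first move is to Neston.

Neston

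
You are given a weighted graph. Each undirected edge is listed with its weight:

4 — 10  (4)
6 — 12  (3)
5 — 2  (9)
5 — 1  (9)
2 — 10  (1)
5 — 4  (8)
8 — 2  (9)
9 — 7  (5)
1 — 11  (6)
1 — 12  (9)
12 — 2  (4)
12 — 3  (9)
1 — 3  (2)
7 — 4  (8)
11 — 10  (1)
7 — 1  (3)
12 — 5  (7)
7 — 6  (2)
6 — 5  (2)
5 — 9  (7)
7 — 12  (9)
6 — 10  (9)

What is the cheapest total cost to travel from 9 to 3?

Compare a few routes:
9–5–1–3: 7+9+2 = 18
9–7–1–3: 5+3+2 = 10
9–5–6–7–1–3: 7+2+2+3+2 = 16
Cheapest is 9–7–1–3 at 10.

10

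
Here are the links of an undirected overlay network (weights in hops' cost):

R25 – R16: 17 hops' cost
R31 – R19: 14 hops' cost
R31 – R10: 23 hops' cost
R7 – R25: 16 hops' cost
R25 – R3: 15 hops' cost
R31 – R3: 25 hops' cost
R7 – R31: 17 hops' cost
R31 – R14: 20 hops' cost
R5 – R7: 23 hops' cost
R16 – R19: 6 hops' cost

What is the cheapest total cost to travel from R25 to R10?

56 hops' cost

Settle nodes by increasing distance from R25:
R25: 0
R3: 15  (via R25)
R7: 16  (via R25)
R16: 17  (via R25)
R19: 23  (via R16)
R31: 33  (via R7)
R5: 39  (via R7)
R14: 53  (via R31)
R10: 56  (via R31)
Shortest route: R25 → R7 → R31 → R10 = 56 hops' cost.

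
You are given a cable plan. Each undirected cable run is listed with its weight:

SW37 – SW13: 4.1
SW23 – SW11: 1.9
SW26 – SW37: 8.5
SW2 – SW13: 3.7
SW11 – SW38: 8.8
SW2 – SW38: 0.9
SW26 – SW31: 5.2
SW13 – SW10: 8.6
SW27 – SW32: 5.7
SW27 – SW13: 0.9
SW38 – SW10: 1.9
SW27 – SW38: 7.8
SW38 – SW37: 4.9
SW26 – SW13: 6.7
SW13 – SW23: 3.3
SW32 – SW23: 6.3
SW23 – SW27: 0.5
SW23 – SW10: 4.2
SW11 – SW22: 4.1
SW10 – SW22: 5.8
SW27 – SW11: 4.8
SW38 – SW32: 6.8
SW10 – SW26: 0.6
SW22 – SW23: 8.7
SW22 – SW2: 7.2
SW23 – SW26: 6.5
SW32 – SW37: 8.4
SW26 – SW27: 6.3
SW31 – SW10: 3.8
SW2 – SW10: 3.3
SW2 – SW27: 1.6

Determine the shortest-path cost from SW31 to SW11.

Settle nodes by increasing distance from SW31:
SW31: 0
SW10: 3.8  (via SW31)
SW26: 4.4  (via SW10)
SW38: 5.7  (via SW10)
SW2: 6.6  (via SW38)
SW23: 8  (via SW10)
SW27: 8.2  (via SW2)
SW13: 9.1  (via SW27)
SW22: 9.6  (via SW10)
SW11: 9.9  (via SW23)
Shortest route: SW31 → SW10 → SW23 → SW11 = 9.9.

9.9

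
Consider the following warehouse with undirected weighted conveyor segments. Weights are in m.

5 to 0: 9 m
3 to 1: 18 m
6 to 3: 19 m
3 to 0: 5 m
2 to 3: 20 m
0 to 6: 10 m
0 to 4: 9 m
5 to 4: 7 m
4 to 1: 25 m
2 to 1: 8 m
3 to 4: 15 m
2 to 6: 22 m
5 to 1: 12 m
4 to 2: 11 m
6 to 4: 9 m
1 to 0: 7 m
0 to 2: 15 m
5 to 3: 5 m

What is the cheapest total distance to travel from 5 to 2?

18 m

Running Dijkstra from 5:
5: 0
3: 5  (via 5)
4: 7  (via 5)
0: 9  (via 5)
1: 12  (via 5)
6: 16  (via 4)
2: 18  (via 4)
Shortest route: 5 → 4 → 2 = 18 m.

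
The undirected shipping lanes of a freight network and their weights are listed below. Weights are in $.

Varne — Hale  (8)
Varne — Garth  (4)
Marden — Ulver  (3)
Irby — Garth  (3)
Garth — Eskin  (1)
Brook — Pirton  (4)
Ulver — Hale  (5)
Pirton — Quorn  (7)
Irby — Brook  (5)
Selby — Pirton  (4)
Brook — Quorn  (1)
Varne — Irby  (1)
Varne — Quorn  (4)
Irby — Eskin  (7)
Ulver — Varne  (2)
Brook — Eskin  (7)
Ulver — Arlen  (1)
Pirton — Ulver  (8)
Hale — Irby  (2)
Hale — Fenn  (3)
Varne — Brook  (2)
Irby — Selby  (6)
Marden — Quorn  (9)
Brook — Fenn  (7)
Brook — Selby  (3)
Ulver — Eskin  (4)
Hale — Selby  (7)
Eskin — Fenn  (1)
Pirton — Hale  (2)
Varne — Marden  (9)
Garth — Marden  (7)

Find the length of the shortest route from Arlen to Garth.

$6

Settle nodes by increasing distance from Arlen:
Arlen: 0
Ulver: 1  (via Arlen)
Varne: 3  (via Ulver)
Irby: 4  (via Varne)
Marden: 4  (via Ulver)
Brook: 5  (via Varne)
Eskin: 5  (via Ulver)
Hale: 6  (via Ulver)
Garth: 6  (via Eskin)
Shortest route: Arlen–Ulver–Eskin–Garth = $6.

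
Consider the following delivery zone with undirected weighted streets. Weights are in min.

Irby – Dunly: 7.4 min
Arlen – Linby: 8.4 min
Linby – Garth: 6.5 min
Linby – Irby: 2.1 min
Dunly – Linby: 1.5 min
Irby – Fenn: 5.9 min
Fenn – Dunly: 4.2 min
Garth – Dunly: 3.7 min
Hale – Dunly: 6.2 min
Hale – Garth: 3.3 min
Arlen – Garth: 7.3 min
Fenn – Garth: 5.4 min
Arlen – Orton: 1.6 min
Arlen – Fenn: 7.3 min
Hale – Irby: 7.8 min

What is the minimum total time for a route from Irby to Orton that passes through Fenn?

Shortest Irby→Fenn: Irby → Fenn = 5.9
Best Fenn to Orton: Fenn → Arlen → Orton costing 8.9
Total via Fenn: 5.9 + 8.9 = 14.8 min.

14.8 min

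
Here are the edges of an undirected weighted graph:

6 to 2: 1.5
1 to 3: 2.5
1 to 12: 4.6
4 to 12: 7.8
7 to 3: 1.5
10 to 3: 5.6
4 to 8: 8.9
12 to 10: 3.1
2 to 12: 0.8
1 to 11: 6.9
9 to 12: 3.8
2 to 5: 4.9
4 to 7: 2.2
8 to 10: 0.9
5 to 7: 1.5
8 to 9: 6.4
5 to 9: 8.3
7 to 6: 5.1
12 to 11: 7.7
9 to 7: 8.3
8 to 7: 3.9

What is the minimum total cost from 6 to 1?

6.9

Enumerating some paths:
6–7–3–1: 5.1+1.5+2.5 = 9.1
6–2–5–7–3–1: 1.5+4.9+1.5+1.5+2.5 = 11.9
6–2–12–1: 1.5+0.8+4.6 = 6.9
Cheapest is 6–2–12–1 at 6.9.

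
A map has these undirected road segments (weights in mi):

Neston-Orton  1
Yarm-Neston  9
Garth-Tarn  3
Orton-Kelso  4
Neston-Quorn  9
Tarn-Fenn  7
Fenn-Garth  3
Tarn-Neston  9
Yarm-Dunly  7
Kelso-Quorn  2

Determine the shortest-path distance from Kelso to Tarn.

14 mi

Settle nodes by increasing distance from Kelso:
Kelso: 0
Quorn: 2  (via Kelso)
Orton: 4  (via Kelso)
Neston: 5  (via Orton)
Tarn: 14  (via Neston)
Shortest route: Kelso–Orton–Neston–Tarn = 14 mi.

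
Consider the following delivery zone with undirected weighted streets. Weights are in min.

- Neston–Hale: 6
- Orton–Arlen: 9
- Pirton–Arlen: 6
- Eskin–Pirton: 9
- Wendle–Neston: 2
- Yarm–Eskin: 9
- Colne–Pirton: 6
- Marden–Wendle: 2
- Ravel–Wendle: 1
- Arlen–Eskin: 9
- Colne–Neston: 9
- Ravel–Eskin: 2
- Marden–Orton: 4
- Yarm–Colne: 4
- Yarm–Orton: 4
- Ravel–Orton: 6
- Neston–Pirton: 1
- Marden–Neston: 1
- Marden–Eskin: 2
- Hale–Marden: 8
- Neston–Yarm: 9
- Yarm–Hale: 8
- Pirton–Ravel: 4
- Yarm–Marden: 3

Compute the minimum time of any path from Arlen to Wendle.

9 min

Compare a few routes:
Arlen → Pirton → Neston → Wendle: 6+1+2 = 9
Arlen → Pirton → Neston → Marden → Wendle: 6+1+1+2 = 10
Cheapest is Arlen → Pirton → Neston → Wendle at 9 min.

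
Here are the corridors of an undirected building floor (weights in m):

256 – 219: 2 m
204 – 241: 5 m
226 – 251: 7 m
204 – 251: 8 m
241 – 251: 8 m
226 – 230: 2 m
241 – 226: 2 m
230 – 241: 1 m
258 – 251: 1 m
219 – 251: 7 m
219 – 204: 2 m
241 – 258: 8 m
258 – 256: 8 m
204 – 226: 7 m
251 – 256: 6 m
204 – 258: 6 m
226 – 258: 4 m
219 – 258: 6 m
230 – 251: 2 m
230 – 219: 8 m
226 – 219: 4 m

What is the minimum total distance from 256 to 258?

Settle nodes by increasing distance from 256:
256: 0
219: 2  (via 256)
204: 4  (via 219)
226: 6  (via 219)
251: 6  (via 256)
258: 7  (via 251)
Shortest route: 256 → 251 → 258 = 7 m.

7 m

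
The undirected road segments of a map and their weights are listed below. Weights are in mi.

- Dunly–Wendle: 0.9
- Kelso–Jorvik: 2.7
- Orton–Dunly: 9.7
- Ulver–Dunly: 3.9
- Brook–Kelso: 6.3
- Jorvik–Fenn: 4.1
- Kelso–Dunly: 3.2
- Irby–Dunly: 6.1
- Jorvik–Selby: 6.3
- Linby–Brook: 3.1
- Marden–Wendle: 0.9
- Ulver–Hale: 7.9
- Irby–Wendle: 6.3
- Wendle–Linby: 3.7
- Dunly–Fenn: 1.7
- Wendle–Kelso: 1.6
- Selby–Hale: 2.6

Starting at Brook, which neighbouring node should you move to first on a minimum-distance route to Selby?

Enumerating some paths:
Brook–Linby–Wendle–Dunly–Fenn–Jorvik–Selby: 3.1+3.7+0.9+1.7+4.1+6.3 = 19.8
Brook–Kelso–Jorvik–Selby: 6.3+2.7+6.3 = 15.3
Brook–Linby–Wendle–Kelso–Jorvik–Selby: 3.1+3.7+1.6+2.7+6.3 = 17.4
Brook–Linby–Wendle–Dunly–Kelso–Jorvik–Selby: 3.1+3.7+0.9+3.2+2.7+6.3 = 19.9
The minimum is 15.3 mi via Brook–Kelso–Jorvik–Selby.
So from Brook the first move is to Kelso.

Kelso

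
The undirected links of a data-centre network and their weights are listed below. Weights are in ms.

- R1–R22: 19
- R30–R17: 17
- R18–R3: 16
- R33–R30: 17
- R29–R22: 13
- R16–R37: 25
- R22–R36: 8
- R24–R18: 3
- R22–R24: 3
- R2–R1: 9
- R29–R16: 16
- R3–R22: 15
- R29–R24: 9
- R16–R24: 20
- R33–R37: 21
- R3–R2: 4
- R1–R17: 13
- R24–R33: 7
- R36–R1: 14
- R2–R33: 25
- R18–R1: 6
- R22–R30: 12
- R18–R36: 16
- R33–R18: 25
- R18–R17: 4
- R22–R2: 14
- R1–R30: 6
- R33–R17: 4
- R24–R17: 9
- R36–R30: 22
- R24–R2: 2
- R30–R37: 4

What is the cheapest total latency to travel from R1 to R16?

29 ms

Settle nodes by increasing distance from R1:
R1: 0
R30: 6  (via R1)
R18: 6  (via R1)
R2: 9  (via R1)
R24: 9  (via R18)
R17: 10  (via R18)
R37: 10  (via R30)
R22: 12  (via R24)
R3: 13  (via R2)
R33: 14  (via R17)
R36: 14  (via R1)
R29: 18  (via R24)
R16: 29  (via R24)
Shortest route: R1–R18–R24–R16 = 29 ms.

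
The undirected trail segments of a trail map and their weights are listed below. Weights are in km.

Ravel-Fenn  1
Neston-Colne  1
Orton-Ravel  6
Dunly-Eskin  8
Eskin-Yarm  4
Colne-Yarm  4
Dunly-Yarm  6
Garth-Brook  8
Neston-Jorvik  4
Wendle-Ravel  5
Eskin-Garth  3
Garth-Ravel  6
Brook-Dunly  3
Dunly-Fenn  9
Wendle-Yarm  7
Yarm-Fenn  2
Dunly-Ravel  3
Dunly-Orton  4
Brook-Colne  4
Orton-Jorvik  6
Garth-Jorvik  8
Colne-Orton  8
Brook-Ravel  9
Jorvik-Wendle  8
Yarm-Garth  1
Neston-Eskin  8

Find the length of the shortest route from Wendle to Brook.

11 km

Enumerating some paths:
Wendle - Ravel - Dunly - Brook: 5+3+3 = 11
Wendle - Ravel - Brook: 5+9 = 14
The minimum is 11 km via Wendle - Ravel - Dunly - Brook.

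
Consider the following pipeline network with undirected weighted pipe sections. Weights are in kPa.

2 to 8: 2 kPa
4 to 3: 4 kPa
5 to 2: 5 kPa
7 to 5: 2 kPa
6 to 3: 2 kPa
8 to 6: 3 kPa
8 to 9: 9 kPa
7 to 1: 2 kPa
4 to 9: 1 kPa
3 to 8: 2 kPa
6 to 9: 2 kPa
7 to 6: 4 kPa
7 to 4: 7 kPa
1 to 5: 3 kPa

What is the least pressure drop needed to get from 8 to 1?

Settle nodes by increasing distance from 8:
8: 0
2: 2  (via 8)
3: 2  (via 8)
6: 3  (via 8)
9: 5  (via 6)
4: 6  (via 3)
5: 7  (via 2)
7: 7  (via 6)
1: 9  (via 7)
Shortest route: 8–6–7–1 = 9 kPa.

9 kPa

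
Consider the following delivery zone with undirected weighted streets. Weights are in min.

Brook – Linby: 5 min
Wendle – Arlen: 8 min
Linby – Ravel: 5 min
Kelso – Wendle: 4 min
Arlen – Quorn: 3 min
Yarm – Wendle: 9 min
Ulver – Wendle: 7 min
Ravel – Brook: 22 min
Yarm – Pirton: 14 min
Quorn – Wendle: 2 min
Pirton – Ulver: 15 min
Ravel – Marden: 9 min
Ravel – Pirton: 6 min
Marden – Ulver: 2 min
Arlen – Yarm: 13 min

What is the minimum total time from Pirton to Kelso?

Shortest distances from Pirton:
Pirton: 0
Ravel: 6  (via Pirton)
Linby: 11  (via Ravel)
Yarm: 14  (via Pirton)
Ulver: 15  (via Pirton)
Marden: 15  (via Ravel)
Brook: 16  (via Linby)
Wendle: 22  (via Ulver)
Quorn: 24  (via Wendle)
Kelso: 26  (via Wendle)
Shortest route: Pirton → Ulver → Wendle → Kelso = 26 min.

26 min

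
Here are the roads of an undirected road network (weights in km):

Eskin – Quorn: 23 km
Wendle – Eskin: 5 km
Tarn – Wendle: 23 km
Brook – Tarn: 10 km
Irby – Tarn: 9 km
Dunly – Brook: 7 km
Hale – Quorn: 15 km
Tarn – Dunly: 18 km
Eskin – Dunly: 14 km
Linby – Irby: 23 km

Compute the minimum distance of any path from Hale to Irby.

Candidate routes:
Hale–Quorn–Eskin–Wendle–Tarn–Irby: 15+23+5+23+9 = 75
Hale–Quorn–Eskin–Dunly–Brook–Tarn–Irby: 15+23+14+7+10+9 = 78
Cheapest is Hale–Quorn–Eskin–Wendle–Tarn–Irby at 75 km.

75 km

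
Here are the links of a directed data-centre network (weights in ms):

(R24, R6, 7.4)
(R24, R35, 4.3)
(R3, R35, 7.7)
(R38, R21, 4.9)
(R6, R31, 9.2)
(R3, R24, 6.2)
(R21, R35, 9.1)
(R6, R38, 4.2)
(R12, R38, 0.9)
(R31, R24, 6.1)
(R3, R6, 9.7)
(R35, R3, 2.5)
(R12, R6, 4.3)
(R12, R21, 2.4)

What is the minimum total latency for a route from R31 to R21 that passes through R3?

Best R31 to R3: R31–R24–R35–R3 costing 12.9
Best R3 to R21: R3–R6–R38–R21 costing 18.8
Total via R3: 12.9 + 18.8 = 31.7 ms.

31.7 ms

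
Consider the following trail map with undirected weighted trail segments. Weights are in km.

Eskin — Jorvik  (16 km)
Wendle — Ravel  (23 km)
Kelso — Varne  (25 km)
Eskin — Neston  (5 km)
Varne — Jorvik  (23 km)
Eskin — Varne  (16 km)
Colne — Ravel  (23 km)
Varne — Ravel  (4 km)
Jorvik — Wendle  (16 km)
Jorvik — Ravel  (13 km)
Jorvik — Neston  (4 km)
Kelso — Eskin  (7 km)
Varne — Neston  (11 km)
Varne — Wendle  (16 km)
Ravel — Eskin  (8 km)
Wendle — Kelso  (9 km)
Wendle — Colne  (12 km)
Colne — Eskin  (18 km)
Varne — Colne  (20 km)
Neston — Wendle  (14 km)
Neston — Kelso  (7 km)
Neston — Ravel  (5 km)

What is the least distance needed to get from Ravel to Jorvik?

Candidate routes:
Ravel → Eskin → Neston → Jorvik: 8+5+4 = 17
Ravel → Jorvik: 13 = 13
Ravel → Neston → Jorvik: 5+4 = 9
Cheapest is Ravel → Neston → Jorvik at 9 km.

9 km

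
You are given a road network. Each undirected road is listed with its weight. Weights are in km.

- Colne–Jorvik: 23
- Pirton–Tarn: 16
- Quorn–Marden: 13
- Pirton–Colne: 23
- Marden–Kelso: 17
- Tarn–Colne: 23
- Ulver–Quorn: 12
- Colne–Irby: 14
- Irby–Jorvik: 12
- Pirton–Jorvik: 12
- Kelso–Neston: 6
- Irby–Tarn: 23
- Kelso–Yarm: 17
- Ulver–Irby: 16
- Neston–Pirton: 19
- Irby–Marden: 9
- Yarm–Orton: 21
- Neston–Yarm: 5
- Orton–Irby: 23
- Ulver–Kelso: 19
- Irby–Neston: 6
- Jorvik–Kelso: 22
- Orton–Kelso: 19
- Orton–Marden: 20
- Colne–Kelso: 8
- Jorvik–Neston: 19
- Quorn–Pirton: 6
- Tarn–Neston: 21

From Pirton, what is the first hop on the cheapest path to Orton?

Enumerating some paths:
Pirton → Quorn → Marden → Orton: 6+13+20 = 39
Pirton → Neston → Kelso → Orton: 19+6+19 = 44
Pirton → Neston → Yarm → Orton: 19+5+21 = 45
Cheapest is Pirton → Quorn → Marden → Orton at 39 km.
So from Pirton the first move is to Quorn.

Quorn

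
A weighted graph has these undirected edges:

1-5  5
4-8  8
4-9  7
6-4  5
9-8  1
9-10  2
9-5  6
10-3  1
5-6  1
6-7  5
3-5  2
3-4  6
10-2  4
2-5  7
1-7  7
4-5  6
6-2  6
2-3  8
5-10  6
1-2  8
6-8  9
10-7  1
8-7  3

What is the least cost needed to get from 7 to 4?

8

Compare a few routes:
7 → 6 → 4: 5+5 = 10
7 → 10 → 3 → 4: 1+1+6 = 8
Cheapest is 7 → 10 → 3 → 4 at 8.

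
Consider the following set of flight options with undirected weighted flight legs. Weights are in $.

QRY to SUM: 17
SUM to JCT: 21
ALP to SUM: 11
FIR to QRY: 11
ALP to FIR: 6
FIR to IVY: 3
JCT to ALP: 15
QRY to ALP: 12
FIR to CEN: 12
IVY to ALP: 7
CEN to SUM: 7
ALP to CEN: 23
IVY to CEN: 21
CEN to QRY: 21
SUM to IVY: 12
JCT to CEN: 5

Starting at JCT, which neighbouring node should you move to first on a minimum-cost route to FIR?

Compare a few routes:
JCT–ALP–IVY–FIR: 15+7+3 = 25
JCT–CEN–SUM–IVY–FIR: 5+7+12+3 = 27
JCT–CEN–FIR: 5+12 = 17
JCT–ALP–FIR: 15+6 = 21
Cheapest is JCT–CEN–FIR at $17.
So from JCT the first move is to CEN.

CEN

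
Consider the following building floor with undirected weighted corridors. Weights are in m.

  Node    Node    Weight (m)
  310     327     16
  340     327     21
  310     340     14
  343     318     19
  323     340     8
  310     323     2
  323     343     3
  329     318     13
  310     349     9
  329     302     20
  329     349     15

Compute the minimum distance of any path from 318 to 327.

40 m

Running Dijkstra from 318:
318: 0
329: 13  (via 318)
343: 19  (via 318)
323: 22  (via 343)
310: 24  (via 323)
349: 28  (via 329)
340: 30  (via 323)
302: 33  (via 329)
327: 40  (via 310)
Shortest route: 318 → 343 → 323 → 310 → 327 = 40 m.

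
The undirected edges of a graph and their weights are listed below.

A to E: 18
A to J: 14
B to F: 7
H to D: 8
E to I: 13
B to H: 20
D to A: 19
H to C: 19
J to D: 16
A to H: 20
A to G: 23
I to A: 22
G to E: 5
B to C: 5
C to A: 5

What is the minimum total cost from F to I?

39

Shortest distances from F:
F: 0
B: 7  (via F)
C: 12  (via B)
A: 17  (via C)
H: 27  (via B)
J: 31  (via A)
D: 35  (via H)
E: 35  (via A)
I: 39  (via A)
Shortest route: F → B → C → A → I = 39.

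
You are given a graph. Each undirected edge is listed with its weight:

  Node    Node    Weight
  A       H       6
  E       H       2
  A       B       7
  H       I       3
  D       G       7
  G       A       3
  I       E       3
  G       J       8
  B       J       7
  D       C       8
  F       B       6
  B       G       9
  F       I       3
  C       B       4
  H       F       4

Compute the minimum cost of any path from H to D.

Enumerating some paths:
H - I - F - B - C - D: 3+3+6+4+8 = 24
H - F - B - C - D: 4+6+4+8 = 22
H - A - G - D: 6+3+7 = 16
The minimum is 16 via H - A - G - D.

16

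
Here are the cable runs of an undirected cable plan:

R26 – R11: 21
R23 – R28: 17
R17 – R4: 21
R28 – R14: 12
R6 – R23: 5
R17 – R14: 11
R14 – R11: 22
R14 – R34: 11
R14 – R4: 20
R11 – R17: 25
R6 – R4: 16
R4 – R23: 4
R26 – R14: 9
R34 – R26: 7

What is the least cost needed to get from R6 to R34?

40

Compare a few routes:
R6–R23–R28–R14–R34: 5+17+12+11 = 45
R6–R23–R4–R14–R34: 5+4+20+11 = 40
Cheapest is R6–R23–R4–R14–R34 at 40.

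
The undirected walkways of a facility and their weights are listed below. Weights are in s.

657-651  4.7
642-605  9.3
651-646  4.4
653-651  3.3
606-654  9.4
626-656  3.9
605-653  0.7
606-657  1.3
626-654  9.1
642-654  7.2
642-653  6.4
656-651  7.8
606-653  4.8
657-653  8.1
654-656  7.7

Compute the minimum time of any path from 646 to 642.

14.1 s

Settle nodes by increasing distance from 646:
646: 0
651: 4.4  (via 646)
653: 7.7  (via 651)
605: 8.4  (via 653)
657: 9.1  (via 651)
606: 10.4  (via 657)
656: 12.2  (via 651)
642: 14.1  (via 653)
Shortest route: 646–651–653–642 = 14.1 s.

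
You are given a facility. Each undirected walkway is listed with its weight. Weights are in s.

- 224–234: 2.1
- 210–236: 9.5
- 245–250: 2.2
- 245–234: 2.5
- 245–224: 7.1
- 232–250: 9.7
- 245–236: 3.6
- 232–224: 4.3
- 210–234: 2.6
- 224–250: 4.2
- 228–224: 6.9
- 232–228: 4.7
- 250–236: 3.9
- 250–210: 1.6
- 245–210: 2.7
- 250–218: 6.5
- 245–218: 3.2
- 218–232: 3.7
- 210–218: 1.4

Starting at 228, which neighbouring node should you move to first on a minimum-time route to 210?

232

Compare a few routes:
228 - 224 - 234 - 210: 6.9+2.1+2.6 = 11.6
228 - 224 - 250 - 210: 6.9+4.2+1.6 = 12.7
228 - 232 - 218 - 210: 4.7+3.7+1.4 = 9.8
The minimum is 9.8 s via 228 - 232 - 218 - 210.
So from 228 the first move is to 232.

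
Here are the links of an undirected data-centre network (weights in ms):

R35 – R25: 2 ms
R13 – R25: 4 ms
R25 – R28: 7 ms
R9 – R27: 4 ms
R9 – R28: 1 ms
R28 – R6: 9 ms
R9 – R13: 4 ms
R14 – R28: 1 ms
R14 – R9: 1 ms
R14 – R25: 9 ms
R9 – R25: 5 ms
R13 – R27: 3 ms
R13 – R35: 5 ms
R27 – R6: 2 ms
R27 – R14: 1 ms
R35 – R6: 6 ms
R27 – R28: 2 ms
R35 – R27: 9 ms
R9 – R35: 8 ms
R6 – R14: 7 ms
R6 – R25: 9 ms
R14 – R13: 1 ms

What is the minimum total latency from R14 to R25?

Running Dijkstra from R14:
R14: 0
R13: 1  (via R14)
R28: 1  (via R14)
R27: 1  (via R14)
R9: 1  (via R14)
R6: 3  (via R27)
R25: 5  (via R13)
Shortest route: R14–R13–R25 = 5 ms.

5 ms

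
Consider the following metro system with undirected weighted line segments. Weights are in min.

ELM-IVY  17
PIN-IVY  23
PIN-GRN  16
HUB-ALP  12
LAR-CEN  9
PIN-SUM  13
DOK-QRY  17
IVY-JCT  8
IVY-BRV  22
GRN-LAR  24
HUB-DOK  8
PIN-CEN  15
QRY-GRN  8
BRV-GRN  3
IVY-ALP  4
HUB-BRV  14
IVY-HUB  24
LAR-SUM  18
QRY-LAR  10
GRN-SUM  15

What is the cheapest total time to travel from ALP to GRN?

29 min

Running Dijkstra from ALP:
ALP: 0
IVY: 4  (via ALP)
JCT: 12  (via IVY)
HUB: 12  (via ALP)
DOK: 20  (via HUB)
ELM: 21  (via IVY)
BRV: 26  (via IVY)
PIN: 27  (via IVY)
GRN: 29  (via BRV)
Shortest route: ALP–IVY–BRV–GRN = 29 min.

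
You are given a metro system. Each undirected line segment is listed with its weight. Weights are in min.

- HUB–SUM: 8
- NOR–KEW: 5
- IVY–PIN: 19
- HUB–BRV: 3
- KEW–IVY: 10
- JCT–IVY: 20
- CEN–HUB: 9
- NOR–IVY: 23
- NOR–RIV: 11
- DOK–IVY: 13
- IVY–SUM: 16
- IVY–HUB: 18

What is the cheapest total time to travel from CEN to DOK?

Compare a few routes:
CEN → HUB → SUM → IVY → DOK: 9+8+16+13 = 46
CEN → HUB → IVY → DOK: 9+18+13 = 40
The minimum is 40 min via CEN → HUB → IVY → DOK.

40 min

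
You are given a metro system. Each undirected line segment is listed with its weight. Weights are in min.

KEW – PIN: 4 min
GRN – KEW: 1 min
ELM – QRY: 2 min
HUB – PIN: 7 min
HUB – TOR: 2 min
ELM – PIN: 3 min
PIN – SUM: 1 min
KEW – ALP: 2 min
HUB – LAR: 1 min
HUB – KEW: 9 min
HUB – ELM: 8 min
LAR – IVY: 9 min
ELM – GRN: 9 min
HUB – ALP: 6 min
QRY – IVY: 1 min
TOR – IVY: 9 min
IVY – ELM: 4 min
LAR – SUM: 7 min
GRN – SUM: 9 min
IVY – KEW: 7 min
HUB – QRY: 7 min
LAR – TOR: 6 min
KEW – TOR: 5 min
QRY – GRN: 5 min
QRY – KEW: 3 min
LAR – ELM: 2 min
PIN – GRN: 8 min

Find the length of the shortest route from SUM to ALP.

7 min

Compare a few routes:
SUM → PIN → ELM → QRY → KEW → ALP: 1+3+2+3+2 = 11
SUM → GRN → KEW → ALP: 9+1+2 = 12
SUM → PIN → GRN → KEW → ALP: 1+8+1+2 = 12
SUM → PIN → KEW → ALP: 1+4+2 = 7
Cheapest is SUM → PIN → KEW → ALP at 7 min.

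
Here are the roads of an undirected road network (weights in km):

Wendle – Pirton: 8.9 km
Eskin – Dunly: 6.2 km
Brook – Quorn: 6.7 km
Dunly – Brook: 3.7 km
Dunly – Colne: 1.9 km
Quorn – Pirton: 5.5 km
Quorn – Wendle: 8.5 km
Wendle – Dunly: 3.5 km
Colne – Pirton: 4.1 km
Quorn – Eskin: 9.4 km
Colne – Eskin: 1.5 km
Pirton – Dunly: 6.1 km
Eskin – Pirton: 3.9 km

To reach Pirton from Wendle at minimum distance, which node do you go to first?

Pirton

Compare a few routes:
Wendle–Dunly–Pirton: 3.5+6.1 = 9.6
Wendle–Dunly–Colne–Eskin–Pirton: 3.5+1.9+1.5+3.9 = 10.8
Wendle–Dunly–Colne–Pirton: 3.5+1.9+4.1 = 9.5
Wendle–Pirton: 8.9 = 8.9
The minimum is 8.9 km via Wendle–Pirton.
So from Wendle the first move is to Pirton.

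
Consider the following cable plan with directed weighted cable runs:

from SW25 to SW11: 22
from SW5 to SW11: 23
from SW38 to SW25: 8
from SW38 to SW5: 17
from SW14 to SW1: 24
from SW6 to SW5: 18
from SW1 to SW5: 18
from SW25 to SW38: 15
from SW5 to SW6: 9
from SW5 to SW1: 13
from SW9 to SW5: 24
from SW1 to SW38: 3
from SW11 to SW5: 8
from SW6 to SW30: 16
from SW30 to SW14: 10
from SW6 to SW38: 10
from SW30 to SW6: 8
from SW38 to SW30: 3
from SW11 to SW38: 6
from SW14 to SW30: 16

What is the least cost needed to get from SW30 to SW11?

Settle nodes by increasing distance from SW30:
SW30: 0
SW6: 8  (via SW30)
SW14: 10  (via SW30)
SW38: 18  (via SW6)
SW5: 26  (via SW6)
SW25: 26  (via SW38)
SW1: 34  (via SW14)
SW11: 48  (via SW25)
Shortest route: SW30 → SW6 → SW38 → SW25 → SW11 = 48.

48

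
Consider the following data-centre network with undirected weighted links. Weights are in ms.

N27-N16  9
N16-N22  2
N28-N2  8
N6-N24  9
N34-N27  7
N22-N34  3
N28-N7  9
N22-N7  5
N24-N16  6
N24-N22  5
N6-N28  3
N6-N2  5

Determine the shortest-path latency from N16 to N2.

Settle nodes by increasing distance from N16:
N16: 0
N22: 2  (via N16)
N34: 5  (via N22)
N24: 6  (via N16)
N7: 7  (via N22)
N27: 9  (via N16)
N6: 15  (via N24)
N28: 16  (via N7)
N2: 20  (via N6)
Shortest route: N16 → N24 → N6 → N2 = 20 ms.

20 ms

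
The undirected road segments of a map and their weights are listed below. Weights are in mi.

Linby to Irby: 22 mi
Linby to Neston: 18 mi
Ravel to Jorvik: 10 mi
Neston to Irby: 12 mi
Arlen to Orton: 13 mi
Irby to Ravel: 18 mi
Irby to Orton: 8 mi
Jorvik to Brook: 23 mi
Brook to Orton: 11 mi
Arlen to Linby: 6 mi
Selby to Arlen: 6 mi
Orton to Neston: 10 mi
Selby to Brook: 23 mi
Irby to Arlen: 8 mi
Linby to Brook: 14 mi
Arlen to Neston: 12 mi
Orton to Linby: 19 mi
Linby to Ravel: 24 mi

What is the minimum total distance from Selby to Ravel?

32 mi

Settle nodes by increasing distance from Selby:
Selby: 0
Arlen: 6  (via Selby)
Linby: 12  (via Arlen)
Irby: 14  (via Arlen)
Neston: 18  (via Arlen)
Orton: 19  (via Arlen)
Brook: 23  (via Selby)
Ravel: 32  (via Irby)
Shortest route: Selby → Arlen → Irby → Ravel = 32 mi.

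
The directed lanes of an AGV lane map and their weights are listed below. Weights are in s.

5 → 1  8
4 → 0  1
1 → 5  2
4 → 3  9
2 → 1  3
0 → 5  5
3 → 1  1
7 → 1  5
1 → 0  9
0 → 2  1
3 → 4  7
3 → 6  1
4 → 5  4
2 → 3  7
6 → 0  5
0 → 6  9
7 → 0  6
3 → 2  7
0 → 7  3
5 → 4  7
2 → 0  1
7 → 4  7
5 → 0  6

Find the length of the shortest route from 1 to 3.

16 s

Enumerating some paths:
1 - 5 - 4 - 3: 2+7+9 = 18
1 - 5 - 0 - 2 - 3: 2+6+1+7 = 16
1 - 0 - 2 - 3: 9+1+7 = 17
Cheapest is 1 - 5 - 0 - 2 - 3 at 16 s.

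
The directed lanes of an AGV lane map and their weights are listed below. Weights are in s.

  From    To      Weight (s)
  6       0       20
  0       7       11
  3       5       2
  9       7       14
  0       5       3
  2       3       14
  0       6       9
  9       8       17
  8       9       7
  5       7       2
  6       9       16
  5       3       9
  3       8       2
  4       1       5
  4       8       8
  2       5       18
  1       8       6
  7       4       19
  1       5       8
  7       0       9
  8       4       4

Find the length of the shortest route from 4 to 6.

33 s

Settle nodes by increasing distance from 4:
4: 0
1: 5  (via 4)
8: 8  (via 4)
5: 13  (via 1)
7: 15  (via 5)
9: 15  (via 8)
3: 22  (via 5)
0: 24  (via 7)
6: 33  (via 0)
Shortest route: 4–1–5–7–0–6 = 33 s.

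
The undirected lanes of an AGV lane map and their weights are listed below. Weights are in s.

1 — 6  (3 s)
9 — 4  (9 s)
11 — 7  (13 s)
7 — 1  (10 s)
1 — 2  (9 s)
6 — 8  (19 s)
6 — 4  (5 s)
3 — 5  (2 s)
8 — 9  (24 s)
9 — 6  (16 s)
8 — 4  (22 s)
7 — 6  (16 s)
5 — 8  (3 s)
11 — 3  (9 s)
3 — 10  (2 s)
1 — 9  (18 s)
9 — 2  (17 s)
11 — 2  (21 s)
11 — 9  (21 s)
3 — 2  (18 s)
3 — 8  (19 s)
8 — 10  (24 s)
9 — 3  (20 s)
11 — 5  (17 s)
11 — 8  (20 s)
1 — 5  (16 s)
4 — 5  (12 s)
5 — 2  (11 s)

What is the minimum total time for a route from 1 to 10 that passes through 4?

24 s

Best 1 to 4: 1 → 6 → 4 costing 8
Shortest 4→10: 4 → 5 → 3 → 10 = 16
Total via 4: 8 + 16 = 24 s.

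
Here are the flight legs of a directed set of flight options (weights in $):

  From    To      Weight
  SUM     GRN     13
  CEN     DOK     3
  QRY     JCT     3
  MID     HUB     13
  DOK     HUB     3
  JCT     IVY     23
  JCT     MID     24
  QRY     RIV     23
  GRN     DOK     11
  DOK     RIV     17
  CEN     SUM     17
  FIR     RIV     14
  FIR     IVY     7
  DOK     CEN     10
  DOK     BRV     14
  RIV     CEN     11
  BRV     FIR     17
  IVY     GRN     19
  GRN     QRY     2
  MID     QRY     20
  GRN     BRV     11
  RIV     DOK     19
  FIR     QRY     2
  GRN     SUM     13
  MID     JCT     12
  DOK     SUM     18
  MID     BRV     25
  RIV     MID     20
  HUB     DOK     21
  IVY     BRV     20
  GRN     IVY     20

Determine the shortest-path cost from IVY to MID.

$48

Candidate routes:
IVY → GRN → QRY → RIV → MID: 19+2+23+20 = 64
IVY → GRN → QRY → JCT → MID: 19+2+3+24 = 48
IVY → BRV → FIR → QRY → JCT → MID: 20+17+2+3+24 = 66
IVY → GRN → DOK → RIV → MID: 19+11+17+20 = 67
Cheapest is IVY → GRN → QRY → JCT → MID at $48.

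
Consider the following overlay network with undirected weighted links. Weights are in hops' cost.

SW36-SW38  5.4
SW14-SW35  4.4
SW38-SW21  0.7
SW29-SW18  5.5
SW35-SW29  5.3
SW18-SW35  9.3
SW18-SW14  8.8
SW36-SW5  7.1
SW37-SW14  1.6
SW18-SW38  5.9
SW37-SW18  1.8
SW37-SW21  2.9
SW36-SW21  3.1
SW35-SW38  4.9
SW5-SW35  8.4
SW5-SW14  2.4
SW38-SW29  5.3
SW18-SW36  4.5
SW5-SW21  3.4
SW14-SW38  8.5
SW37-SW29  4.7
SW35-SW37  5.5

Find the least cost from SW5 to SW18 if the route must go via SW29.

14.2 hops' cost

Shortest SW5→SW29: SW5–SW14–SW37–SW29 = 8.7
Best SW29 to SW18: SW29–SW18 costing 5.5
Total via SW29: 8.7 + 5.5 = 14.2 hops' cost.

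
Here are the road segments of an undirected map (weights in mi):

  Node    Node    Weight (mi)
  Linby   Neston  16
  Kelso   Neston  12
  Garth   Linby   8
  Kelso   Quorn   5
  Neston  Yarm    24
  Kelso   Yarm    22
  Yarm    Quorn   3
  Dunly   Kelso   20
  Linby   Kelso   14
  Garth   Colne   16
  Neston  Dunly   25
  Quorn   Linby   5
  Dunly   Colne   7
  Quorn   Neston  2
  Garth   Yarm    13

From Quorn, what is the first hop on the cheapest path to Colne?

Compare a few routes:
Quorn - Linby - Garth - Colne: 5+8+16 = 29
Quorn - Kelso - Dunly - Colne: 5+20+7 = 32
Cheapest is Quorn - Linby - Garth - Colne at 29 mi.
So from Quorn the first move is to Linby.

Linby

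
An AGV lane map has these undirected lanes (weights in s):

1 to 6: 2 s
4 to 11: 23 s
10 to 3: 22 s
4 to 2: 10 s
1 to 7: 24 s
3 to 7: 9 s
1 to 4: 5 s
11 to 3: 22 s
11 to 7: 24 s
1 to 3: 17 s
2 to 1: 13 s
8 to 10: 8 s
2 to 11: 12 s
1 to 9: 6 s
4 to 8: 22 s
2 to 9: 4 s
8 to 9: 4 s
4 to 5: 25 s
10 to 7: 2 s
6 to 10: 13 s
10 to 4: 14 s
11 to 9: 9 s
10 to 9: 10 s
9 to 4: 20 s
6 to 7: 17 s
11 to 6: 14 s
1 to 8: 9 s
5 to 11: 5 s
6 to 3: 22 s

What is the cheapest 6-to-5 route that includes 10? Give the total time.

37 s

Shortest 6→10: 6 → 10 = 13
Shortest 10→5: 10 → 9 → 11 → 5 = 24
Total via 10: 13 + 24 = 37 s.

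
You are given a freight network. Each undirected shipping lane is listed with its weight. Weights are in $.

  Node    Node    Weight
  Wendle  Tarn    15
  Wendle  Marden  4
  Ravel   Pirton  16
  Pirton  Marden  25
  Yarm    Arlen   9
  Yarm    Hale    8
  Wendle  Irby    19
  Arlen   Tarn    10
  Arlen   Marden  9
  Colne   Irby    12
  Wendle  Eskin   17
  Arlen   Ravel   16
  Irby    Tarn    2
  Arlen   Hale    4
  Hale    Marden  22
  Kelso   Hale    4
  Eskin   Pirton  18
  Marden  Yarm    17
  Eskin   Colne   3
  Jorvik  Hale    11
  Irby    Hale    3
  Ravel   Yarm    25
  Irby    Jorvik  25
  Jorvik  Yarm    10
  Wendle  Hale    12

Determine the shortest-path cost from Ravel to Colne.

Compare a few routes:
Ravel → Arlen → Tarn → Irby → Colne: 16+10+2+12 = 40
Ravel → Arlen → Hale → Irby → Colne: 16+4+3+12 = 35
Ravel → Arlen → Yarm → Hale → Irby → Colne: 16+9+8+3+12 = 48
Ravel → Pirton → Eskin → Colne: 16+18+3 = 37
The minimum is $35 via Ravel → Arlen → Hale → Irby → Colne.

$35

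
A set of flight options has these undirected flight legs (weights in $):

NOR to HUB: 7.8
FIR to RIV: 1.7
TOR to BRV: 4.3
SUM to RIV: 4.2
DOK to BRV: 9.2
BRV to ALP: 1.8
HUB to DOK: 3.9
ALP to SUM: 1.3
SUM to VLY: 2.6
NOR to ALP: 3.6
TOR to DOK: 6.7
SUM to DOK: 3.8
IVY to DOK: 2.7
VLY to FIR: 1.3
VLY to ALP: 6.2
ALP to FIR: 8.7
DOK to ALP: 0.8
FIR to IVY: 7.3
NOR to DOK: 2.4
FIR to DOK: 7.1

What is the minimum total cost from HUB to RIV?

$10.2

Compare a few routes:
HUB–DOK–ALP–SUM–RIV: 3.9+0.8+1.3+4.2 = 10.2
HUB–DOK–ALP–SUM–VLY–FIR–RIV: 3.9+0.8+1.3+2.6+1.3+1.7 = 11.6
Cheapest is HUB–DOK–ALP–SUM–RIV at $10.2.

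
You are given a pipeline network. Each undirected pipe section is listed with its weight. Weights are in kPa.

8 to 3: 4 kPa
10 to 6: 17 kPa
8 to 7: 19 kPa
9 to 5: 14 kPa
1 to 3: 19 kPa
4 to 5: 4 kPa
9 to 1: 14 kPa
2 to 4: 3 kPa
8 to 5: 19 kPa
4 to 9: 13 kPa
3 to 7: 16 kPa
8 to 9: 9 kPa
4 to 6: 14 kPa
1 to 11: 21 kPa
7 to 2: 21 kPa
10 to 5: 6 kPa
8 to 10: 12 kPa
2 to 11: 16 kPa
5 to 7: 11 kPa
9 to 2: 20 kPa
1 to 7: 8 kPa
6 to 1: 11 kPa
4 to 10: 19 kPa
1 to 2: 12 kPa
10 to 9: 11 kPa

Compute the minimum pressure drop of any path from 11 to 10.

29 kPa

Candidate routes:
11–2–4–10: 16+3+19 = 38
11–2–4–5–10: 16+3+4+6 = 29
The minimum is 29 kPa via 11–2–4–5–10.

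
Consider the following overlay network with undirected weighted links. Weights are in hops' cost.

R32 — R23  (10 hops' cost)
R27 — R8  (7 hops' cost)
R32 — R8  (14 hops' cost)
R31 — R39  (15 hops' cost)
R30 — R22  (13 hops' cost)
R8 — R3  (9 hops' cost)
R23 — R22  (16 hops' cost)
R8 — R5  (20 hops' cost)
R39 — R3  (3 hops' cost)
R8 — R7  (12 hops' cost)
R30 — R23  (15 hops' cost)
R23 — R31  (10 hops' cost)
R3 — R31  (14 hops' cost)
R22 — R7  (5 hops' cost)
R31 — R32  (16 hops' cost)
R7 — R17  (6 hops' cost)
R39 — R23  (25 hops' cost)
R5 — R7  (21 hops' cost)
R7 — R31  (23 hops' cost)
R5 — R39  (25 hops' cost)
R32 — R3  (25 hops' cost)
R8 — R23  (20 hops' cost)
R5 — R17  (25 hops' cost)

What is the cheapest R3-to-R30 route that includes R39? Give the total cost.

43 hops' cost

Best R3 to R39: R3–R39 costing 3
Best R39 to R30: R39–R23–R30 costing 40
Total via R39: 3 + 40 = 43 hops' cost.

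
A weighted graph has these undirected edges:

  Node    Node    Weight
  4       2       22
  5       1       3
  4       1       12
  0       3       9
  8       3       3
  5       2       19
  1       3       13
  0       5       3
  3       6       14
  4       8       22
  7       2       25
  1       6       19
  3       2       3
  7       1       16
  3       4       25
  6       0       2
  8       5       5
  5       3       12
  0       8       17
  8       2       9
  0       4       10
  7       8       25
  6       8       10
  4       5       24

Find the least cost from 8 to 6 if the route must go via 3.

14

Best 8 to 3: 8–3 costing 3
Shortest 3→6: 3–0–6 = 11
Total via 3: 3 + 11 = 14.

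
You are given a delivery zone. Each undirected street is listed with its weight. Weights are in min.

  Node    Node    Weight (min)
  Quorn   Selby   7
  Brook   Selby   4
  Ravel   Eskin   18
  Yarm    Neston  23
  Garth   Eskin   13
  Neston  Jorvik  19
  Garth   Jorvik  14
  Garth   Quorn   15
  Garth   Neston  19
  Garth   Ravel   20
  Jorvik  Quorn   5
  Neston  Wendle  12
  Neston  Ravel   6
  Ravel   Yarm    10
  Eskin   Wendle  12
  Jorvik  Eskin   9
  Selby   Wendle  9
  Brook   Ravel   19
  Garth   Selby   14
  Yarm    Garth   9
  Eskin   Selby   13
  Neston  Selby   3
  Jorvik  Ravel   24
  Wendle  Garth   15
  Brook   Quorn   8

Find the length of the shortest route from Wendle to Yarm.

Candidate routes:
Wendle - Selby - Neston - Ravel - Yarm: 9+3+6+10 = 28
Wendle - Neston - Ravel - Yarm: 12+6+10 = 28
Wendle - Garth - Yarm: 15+9 = 24
Wendle - Selby - Garth - Yarm: 9+14+9 = 32
Cheapest is Wendle - Garth - Yarm at 24 min.

24 min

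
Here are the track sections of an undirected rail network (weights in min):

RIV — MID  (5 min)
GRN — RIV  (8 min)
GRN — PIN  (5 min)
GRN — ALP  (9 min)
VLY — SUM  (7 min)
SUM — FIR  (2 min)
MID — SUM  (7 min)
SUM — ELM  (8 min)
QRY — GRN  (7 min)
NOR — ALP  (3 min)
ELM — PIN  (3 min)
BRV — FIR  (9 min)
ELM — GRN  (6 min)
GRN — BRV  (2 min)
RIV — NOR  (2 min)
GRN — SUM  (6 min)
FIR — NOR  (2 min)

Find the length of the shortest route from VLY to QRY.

Shortest distances from VLY:
VLY: 0
SUM: 7  (via VLY)
FIR: 9  (via SUM)
NOR: 11  (via FIR)
GRN: 13  (via SUM)
RIV: 13  (via NOR)
ALP: 14  (via NOR)
MID: 14  (via SUM)
BRV: 15  (via GRN)
ELM: 15  (via SUM)
PIN: 18  (via GRN)
QRY: 20  (via GRN)
Shortest route: VLY → SUM → GRN → QRY = 20 min.

20 min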